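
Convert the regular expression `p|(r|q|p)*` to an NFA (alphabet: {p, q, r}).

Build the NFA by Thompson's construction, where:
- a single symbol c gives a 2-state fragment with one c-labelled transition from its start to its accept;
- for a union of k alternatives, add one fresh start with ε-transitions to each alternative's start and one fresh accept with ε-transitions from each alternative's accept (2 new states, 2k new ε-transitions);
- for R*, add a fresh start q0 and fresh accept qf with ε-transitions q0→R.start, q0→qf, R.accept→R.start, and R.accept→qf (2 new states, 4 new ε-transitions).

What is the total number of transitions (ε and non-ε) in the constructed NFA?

Building bottom-up:
Each of the 4 symbol leaves contributes 1 transition (1 symbol, 0 ε).
  r|q|p = 9 transitions (3 symbol, 6 ε)
  (r|q|p)* = 13 transitions (3 symbol, 10 ε)
  p|(r|q|p)* = 18 transitions (4 symbol, 14 ε)

18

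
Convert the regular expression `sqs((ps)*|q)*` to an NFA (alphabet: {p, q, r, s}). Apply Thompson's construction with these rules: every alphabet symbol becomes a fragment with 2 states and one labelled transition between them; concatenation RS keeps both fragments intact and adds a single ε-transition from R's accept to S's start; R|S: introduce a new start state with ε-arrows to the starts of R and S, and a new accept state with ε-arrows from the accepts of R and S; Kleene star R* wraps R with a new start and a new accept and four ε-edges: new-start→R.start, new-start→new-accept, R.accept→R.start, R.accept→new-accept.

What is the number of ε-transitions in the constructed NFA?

Bottom-up over the parse tree:
Each of the 6 symbol leaves contributes 0 ε-transitions.
  ps = 1 ε-transition
  (ps)* = 5 ε-transitions
  (ps)*|q = 9 ε-transitions
  ((ps)*|q)* = 13 ε-transitions
  sqs((ps)*|q)* = 16 ε-transitions

16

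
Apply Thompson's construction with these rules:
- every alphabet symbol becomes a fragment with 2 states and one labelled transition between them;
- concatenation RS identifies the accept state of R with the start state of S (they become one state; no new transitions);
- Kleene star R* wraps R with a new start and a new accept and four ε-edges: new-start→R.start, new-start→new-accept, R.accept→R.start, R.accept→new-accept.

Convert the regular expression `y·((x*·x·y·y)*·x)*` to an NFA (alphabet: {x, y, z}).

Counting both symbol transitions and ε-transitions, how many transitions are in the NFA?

18

Recursing over subexpressions:
Each of the 6 symbol leaves contributes 1 transition (1 symbol, 0 ε).
  x* = 5 transitions (1 symbol, 4 ε)
  x*·x·y·y = 8 transitions (4 symbol, 4 ε)
  (x*·x·y·y)* = 12 transitions (4 symbol, 8 ε)
  (x*·x·y·y)*·x = 13 transitions (5 symbol, 8 ε)
  ((x*·x·y·y)*·x)* = 17 transitions (5 symbol, 12 ε)
  y·((x*·x·y·y)*·x)* = 18 transitions (6 symbol, 12 ε)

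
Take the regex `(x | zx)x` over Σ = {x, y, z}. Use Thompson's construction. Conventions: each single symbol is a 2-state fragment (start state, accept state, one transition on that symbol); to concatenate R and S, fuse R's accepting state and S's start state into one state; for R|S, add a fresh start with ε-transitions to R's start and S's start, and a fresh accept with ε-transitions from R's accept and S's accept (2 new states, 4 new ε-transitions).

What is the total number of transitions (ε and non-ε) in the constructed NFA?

8

Per subexpression:
Each of the 4 symbol leaves contributes 1 transition (1 symbol, 0 ε).
  zx = 2 transitions (2 symbol, 0 ε)
  x | zx = 7 transitions (3 symbol, 4 ε)
  (x | zx)x = 8 transitions (4 symbol, 4 ε)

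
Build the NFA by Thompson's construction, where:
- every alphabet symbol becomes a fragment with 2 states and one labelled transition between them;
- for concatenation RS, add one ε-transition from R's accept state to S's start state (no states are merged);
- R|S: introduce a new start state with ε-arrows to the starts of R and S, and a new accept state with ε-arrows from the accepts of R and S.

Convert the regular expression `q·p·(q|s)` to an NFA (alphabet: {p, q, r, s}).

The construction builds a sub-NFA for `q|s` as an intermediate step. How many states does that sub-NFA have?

6

Fragment for `q|s`:
Each of the 2 symbol leaves contributes a 2-state fragment.
  q|s : 6 states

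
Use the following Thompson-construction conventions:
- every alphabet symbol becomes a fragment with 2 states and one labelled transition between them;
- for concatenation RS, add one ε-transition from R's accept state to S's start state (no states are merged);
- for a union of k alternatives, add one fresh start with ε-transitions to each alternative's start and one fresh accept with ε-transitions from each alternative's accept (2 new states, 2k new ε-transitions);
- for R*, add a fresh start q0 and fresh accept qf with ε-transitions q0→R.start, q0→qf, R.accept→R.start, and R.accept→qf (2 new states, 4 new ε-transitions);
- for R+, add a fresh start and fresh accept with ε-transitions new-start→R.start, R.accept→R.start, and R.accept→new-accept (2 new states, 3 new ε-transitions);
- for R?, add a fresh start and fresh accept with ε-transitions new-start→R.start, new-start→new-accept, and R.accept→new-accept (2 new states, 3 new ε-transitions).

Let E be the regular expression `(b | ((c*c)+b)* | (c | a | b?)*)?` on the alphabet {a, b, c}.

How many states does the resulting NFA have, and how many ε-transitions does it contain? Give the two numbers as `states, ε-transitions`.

30, 35

Building bottom-up:
Each of the 7 symbol leaves contributes 2 states and 0 ε-transitions.
  c* : 4 states, 4 ε-transitions
  c*c : 6 states, 5 ε-transitions
  (c*c)+ : 8 states, 8 ε-transitions
  (c*c)+b : 10 states, 9 ε-transitions
  ((c*c)+b)* : 12 states, 13 ε-transitions
  b? : 4 states, 3 ε-transitions
  c | a | b? : 10 states, 9 ε-transitions
  (c | a | b?)* : 12 states, 13 ε-transitions
  b | ((c*c)+b)* | (c | a | b?)* : 28 states, 32 ε-transitions
  (b | ((c*c)+b)* | (c | a | b?)*)? : 30 states, 35 ε-transitions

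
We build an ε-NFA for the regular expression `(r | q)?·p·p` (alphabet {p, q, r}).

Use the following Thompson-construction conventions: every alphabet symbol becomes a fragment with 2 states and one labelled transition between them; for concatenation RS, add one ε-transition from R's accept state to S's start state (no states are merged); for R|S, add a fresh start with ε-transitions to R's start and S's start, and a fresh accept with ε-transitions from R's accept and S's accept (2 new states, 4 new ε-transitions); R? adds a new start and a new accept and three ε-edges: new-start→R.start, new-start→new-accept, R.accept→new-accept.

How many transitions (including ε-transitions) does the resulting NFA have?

13

Building bottom-up:
Each of the 4 symbol leaves contributes 1 transition (1 symbol, 0 ε).
  r | q = 6 transitions (2 symbol, 4 ε)
  (r | q)? = 9 transitions (2 symbol, 7 ε)
  (r | q)?·p·p = 13 transitions (4 symbol, 9 ε)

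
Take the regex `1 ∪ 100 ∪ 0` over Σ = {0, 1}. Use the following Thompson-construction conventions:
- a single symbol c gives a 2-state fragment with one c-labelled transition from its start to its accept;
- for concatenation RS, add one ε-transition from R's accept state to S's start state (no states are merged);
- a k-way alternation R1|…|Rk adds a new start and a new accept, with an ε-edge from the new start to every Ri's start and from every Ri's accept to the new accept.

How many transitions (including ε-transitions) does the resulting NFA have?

13

Building bottom-up:
Each of the 5 symbol leaves contributes 1 transition (1 symbol, 0 ε).
  100 : 5 transitions (3 symbol, 2 ε)
  1 ∪ 100 ∪ 0 : 13 transitions (5 symbol, 8 ε)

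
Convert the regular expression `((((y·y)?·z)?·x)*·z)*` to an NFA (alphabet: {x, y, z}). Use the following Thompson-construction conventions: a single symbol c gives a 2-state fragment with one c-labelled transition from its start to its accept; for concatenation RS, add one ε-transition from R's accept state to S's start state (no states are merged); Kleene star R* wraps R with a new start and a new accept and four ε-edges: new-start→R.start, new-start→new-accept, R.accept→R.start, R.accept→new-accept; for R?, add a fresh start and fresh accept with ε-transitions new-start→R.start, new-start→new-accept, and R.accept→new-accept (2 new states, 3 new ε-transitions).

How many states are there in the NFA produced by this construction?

18

Building bottom-up:
Each of the 5 symbol leaves contributes a 2-state fragment.
  y·y : 4 states
  (y·y)? : 6 states
  (y·y)?·z : 8 states
  ((y·y)?·z)? : 10 states
  ((y·y)?·z)?·x : 12 states
  (((y·y)?·z)?·x)* : 14 states
  (((y·y)?·z)?·x)*·z : 16 states
  ((((y·y)?·z)?·x)*·z)* : 18 states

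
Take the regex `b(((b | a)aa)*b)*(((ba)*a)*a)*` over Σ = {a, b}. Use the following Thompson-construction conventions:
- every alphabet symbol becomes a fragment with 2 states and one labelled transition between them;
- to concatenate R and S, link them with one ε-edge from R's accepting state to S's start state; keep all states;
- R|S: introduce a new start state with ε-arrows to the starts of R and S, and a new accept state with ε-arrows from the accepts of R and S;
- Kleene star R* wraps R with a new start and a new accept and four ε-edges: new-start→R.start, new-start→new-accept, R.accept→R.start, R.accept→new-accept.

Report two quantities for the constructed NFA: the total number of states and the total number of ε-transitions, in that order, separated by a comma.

By structural recursion:
Each of the 10 symbol leaves contributes 2 states and 0 ε-transitions.
  b | a → 6 states, 4 ε-transitions
  (b | a)aa → 10 states, 6 ε-transitions
  ((b | a)aa)* → 12 states, 10 ε-transitions
  ((b | a)aa)*b → 14 states, 11 ε-transitions
  (((b | a)aa)*b)* → 16 states, 15 ε-transitions
  ba → 4 states, 1 ε-transition
  (ba)* → 6 states, 5 ε-transitions
  (ba)*a → 8 states, 6 ε-transitions
  ((ba)*a)* → 10 states, 10 ε-transitions
  ((ba)*a)*a → 12 states, 11 ε-transitions
  (((ba)*a)*a)* → 14 states, 15 ε-transitions
  b(((b | a)aa)*b)*(((ba)*a)*a)* → 32 states, 32 ε-transitions

32, 32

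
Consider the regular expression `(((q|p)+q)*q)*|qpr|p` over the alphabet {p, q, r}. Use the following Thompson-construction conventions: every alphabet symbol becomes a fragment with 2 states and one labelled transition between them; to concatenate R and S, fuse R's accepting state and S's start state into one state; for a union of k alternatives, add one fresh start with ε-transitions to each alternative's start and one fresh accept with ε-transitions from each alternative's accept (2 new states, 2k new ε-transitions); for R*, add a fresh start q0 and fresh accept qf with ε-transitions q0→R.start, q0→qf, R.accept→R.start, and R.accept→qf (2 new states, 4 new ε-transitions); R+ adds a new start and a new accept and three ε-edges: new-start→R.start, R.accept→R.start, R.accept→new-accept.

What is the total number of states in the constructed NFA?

Recursing over subexpressions:
Each of the 8 symbol leaves contributes a 2-state fragment.
  q|p — 6 states
  (q|p)+ — 8 states
  (q|p)+q — 9 states
  ((q|p)+q)* — 11 states
  ((q|p)+q)*q — 12 states
  (((q|p)+q)*q)* — 14 states
  qpr — 4 states
  (((q|p)+q)*q)*|qpr|p — 22 states

22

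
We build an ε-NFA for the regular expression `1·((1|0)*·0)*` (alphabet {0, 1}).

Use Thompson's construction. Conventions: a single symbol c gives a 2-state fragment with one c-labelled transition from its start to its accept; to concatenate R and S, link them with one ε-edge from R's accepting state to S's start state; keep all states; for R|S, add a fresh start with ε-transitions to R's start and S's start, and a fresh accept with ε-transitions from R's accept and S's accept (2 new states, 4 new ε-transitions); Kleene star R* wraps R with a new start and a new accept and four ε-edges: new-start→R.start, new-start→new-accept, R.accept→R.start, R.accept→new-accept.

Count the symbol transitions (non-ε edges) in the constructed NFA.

4

By structural recursion:
Each of the 4 symbol leaves contributes exactly 1 symbol transition.
  1|0 : 2 symbol transitions
  (1|0)* : 2 symbol transitions
  (1|0)*·0 : 3 symbol transitions
  ((1|0)*·0)* : 3 symbol transitions
  1·((1|0)*·0)* : 4 symbol transitions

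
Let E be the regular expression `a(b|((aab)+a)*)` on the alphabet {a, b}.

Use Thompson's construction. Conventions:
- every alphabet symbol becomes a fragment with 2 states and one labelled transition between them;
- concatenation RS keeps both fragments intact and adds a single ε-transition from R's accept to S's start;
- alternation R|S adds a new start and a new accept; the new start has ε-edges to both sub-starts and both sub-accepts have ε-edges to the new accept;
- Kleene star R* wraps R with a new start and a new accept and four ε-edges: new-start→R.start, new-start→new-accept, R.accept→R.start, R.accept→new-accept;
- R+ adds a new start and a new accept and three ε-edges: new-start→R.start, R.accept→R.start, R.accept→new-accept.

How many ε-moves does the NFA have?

15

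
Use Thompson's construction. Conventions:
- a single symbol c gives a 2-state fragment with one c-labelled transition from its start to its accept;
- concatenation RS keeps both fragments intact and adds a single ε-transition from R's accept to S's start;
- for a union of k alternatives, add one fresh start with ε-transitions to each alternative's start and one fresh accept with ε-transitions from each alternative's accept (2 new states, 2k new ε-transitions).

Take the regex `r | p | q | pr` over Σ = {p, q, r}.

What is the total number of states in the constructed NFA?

Building bottom-up:
Each of the 5 symbol leaves contributes a 2-state fragment.
  pr → 4 states
  r | p | q | pr → 12 states

12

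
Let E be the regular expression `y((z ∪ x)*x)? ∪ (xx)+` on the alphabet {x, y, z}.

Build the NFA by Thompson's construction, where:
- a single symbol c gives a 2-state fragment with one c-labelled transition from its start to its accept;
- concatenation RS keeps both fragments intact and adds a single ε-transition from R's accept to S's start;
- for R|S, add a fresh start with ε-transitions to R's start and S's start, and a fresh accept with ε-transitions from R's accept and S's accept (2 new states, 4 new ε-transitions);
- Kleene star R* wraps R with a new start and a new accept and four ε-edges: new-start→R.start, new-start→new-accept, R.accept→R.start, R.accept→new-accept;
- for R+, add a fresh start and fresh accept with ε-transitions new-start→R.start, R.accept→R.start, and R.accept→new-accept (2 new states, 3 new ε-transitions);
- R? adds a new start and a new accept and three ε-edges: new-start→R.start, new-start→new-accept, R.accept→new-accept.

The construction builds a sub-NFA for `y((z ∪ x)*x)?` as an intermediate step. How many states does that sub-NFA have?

14

Fragment for `y((z ∪ x)*x)?`:
Each of the 4 symbol leaves contributes a 2-state fragment.
  z ∪ x — 6 states
  (z ∪ x)* — 8 states
  (z ∪ x)*x — 10 states
  ((z ∪ x)*x)? — 12 states
  y((z ∪ x)*x)? — 14 states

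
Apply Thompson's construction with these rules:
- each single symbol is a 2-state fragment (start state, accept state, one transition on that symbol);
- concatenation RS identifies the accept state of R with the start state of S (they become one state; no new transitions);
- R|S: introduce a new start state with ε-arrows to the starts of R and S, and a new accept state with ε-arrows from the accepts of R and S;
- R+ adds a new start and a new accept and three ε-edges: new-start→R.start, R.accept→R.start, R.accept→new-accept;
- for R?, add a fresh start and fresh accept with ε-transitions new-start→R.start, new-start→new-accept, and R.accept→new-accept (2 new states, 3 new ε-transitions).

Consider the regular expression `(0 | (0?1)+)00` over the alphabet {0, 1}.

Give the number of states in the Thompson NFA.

Building bottom-up:
Each of the 5 symbol leaves contributes a 2-state fragment.
  0? : 4 states
  0?1 : 5 states
  (0?1)+ : 7 states
  0 | (0?1)+ : 11 states
  (0 | (0?1)+)00 : 13 states

13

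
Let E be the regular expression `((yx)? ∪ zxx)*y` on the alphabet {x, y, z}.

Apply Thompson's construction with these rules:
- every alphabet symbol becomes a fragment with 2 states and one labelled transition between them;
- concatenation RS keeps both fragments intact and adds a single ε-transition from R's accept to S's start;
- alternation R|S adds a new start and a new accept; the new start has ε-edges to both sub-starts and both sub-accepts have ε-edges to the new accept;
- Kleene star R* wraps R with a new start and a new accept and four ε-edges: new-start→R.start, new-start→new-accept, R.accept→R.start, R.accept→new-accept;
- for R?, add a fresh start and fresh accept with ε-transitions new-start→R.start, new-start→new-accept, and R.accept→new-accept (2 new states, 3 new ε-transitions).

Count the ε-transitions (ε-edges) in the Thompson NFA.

15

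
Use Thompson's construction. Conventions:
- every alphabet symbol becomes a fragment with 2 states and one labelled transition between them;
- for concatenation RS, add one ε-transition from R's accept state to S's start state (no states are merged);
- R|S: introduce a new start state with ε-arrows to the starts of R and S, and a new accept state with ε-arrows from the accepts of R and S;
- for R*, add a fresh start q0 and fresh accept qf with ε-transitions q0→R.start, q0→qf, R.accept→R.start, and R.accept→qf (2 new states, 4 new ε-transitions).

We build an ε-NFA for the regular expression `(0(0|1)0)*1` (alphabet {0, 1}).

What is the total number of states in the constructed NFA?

By structural recursion:
Each of the 5 symbol leaves contributes a 2-state fragment.
  0|1 — 6 states
  0(0|1)0 — 10 states
  (0(0|1)0)* — 12 states
  (0(0|1)0)*1 — 14 states

14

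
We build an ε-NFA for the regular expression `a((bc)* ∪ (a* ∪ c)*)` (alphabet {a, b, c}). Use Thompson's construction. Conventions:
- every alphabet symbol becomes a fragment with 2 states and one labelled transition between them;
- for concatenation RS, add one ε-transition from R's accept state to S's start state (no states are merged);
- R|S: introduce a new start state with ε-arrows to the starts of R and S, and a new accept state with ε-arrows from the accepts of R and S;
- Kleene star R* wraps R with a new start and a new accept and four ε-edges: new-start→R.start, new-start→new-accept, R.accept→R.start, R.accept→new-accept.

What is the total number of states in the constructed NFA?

Bottom-up over the parse tree:
Each of the 5 symbol leaves contributes a 2-state fragment.
  bc → 4 states
  (bc)* → 6 states
  a* → 4 states
  a* ∪ c → 8 states
  (a* ∪ c)* → 10 states
  (bc)* ∪ (a* ∪ c)* → 18 states
  a((bc)* ∪ (a* ∪ c)*) → 20 states

20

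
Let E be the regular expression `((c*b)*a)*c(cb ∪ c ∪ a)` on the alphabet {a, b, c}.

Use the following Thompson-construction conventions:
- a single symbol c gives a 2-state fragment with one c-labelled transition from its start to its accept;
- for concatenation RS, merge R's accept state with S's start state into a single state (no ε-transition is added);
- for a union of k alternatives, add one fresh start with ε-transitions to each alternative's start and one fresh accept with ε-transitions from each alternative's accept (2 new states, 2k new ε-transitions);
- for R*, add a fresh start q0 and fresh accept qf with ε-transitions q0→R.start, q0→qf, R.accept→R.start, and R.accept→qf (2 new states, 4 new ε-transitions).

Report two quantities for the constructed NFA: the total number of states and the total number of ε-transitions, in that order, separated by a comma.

Recursing over subexpressions:
Each of the 8 symbol leaves contributes 2 states and 0 ε-transitions.
  c* = 4 states, 4 ε-transitions
  c*b = 5 states, 4 ε-transitions
  (c*b)* = 7 states, 8 ε-transitions
  (c*b)*a = 8 states, 8 ε-transitions
  ((c*b)*a)* = 10 states, 12 ε-transitions
  cb = 3 states, 0 ε-transitions
  cb ∪ c ∪ a = 9 states, 6 ε-transitions
  ((c*b)*a)*c(cb ∪ c ∪ a) = 19 states, 18 ε-transitions

19, 18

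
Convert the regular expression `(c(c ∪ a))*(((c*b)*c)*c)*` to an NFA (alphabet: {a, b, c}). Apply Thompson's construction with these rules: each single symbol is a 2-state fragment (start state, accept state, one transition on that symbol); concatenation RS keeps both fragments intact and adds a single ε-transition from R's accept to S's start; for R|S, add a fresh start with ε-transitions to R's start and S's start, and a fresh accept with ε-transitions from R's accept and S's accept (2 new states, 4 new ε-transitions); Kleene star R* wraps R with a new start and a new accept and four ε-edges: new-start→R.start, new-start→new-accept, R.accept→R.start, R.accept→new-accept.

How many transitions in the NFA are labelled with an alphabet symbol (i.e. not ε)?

7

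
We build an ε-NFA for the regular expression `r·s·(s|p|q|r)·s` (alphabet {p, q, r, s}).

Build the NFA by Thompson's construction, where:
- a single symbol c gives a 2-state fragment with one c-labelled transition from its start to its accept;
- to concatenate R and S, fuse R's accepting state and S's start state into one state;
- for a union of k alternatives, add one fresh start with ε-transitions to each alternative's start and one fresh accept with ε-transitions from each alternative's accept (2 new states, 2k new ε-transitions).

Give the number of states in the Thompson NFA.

Recursing over subexpressions:
Each of the 7 symbol leaves contributes a 2-state fragment.
  s|p|q|r : 10 states
  r·s·(s|p|q|r)·s : 13 states

13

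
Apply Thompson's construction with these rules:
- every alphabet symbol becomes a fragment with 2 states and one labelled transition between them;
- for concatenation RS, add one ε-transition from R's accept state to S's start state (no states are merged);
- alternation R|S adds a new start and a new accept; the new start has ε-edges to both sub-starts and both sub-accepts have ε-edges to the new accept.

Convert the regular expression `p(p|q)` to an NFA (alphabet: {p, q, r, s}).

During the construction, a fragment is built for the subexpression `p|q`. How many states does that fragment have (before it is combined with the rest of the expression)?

6

Fragment for `p|q`:
Each of the 2 symbol leaves contributes a 2-state fragment.
  p|q = 6 states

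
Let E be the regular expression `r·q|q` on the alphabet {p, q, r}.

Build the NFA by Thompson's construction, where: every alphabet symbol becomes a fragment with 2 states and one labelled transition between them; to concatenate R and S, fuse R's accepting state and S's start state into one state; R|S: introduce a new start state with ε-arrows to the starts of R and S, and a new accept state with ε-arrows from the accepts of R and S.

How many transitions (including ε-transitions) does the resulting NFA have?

By structural recursion:
Each of the 3 symbol leaves contributes 1 transition (1 symbol, 0 ε).
  r·q = 2 transitions (2 symbol, 0 ε)
  r·q|q = 7 transitions (3 symbol, 4 ε)

7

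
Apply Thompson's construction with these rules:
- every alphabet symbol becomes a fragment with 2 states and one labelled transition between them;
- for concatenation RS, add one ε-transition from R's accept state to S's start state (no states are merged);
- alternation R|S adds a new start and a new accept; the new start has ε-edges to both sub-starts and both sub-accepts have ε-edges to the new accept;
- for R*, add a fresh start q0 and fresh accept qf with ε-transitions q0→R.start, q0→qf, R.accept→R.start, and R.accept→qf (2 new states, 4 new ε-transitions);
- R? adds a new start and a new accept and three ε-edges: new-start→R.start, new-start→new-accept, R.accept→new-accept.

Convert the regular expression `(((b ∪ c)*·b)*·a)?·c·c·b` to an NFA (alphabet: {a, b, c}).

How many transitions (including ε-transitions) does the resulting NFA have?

27

Bottom-up over the parse tree:
Each of the 7 symbol leaves contributes 1 transition (1 symbol, 0 ε).
  b ∪ c = 6 transitions (2 symbol, 4 ε)
  (b ∪ c)* = 10 transitions (2 symbol, 8 ε)
  (b ∪ c)*·b = 12 transitions (3 symbol, 9 ε)
  ((b ∪ c)*·b)* = 16 transitions (3 symbol, 13 ε)
  ((b ∪ c)*·b)*·a = 18 transitions (4 symbol, 14 ε)
  (((b ∪ c)*·b)*·a)? = 21 transitions (4 symbol, 17 ε)
  (((b ∪ c)*·b)*·a)?·c·c·b = 27 transitions (7 symbol, 20 ε)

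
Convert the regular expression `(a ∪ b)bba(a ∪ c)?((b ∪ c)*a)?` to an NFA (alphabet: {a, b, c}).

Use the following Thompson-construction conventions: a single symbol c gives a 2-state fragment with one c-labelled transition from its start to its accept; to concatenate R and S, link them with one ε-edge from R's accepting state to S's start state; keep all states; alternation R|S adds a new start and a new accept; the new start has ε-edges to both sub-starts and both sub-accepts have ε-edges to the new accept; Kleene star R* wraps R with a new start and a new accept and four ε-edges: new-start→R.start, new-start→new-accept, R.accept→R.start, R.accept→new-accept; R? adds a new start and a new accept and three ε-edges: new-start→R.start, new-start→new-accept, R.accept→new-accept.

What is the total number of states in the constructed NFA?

32

Per subexpression:
Each of the 10 symbol leaves contributes a 2-state fragment.
  a ∪ b → 6 states
  a ∪ c → 6 states
  (a ∪ c)? → 8 states
  b ∪ c → 6 states
  (b ∪ c)* → 8 states
  (b ∪ c)*a → 10 states
  ((b ∪ c)*a)? → 12 states
  (a ∪ b)bba(a ∪ c)?((b ∪ c)*a)? → 32 states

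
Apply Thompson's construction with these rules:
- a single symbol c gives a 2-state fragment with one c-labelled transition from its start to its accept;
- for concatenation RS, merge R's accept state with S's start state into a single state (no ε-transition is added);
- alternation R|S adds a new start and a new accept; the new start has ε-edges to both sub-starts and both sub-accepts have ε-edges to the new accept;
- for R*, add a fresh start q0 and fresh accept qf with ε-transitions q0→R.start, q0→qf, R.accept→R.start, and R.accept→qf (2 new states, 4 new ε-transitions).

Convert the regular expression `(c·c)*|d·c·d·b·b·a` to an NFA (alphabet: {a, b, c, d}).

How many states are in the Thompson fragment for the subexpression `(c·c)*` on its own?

5

Fragment for `(c·c)*`:
Each of the 2 symbol leaves contributes a 2-state fragment.
  c·c — 3 states
  (c·c)* — 5 states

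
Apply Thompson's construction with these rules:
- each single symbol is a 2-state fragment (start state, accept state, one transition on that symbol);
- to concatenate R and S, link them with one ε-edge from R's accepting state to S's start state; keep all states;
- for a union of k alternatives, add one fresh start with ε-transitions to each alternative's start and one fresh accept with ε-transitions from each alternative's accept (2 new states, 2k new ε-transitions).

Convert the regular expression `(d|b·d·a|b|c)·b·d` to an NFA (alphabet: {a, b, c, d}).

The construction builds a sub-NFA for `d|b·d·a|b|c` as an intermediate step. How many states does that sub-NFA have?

14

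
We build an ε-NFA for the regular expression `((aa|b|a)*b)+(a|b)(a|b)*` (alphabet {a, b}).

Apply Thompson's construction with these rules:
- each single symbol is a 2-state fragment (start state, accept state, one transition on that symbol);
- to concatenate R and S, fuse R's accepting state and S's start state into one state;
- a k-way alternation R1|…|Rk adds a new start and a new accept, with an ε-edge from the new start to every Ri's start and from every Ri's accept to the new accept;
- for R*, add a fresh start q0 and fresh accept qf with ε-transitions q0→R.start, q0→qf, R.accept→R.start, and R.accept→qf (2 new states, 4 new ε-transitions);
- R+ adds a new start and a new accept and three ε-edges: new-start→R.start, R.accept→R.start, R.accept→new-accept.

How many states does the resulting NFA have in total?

Per subexpression:
Each of the 9 symbol leaves contributes a 2-state fragment.
  aa = 3 states
  aa|b|a = 9 states
  (aa|b|a)* = 11 states
  (aa|b|a)*b = 12 states
  ((aa|b|a)*b)+ = 14 states
  a|b = 6 states
  a|b = 6 states
  (a|b)* = 8 states
  ((aa|b|a)*b)+(a|b)(a|b)* = 26 states

26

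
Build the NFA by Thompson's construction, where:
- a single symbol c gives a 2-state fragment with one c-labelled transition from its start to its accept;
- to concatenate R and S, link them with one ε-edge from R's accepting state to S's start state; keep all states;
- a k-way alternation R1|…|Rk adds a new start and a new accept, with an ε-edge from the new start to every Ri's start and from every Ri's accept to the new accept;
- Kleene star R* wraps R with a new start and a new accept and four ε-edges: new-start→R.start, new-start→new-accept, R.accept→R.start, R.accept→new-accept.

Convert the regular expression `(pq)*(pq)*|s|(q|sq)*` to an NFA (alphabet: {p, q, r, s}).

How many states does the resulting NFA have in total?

26

Recursing over subexpressions:
Each of the 8 symbol leaves contributes a 2-state fragment.
  pq → 4 states
  (pq)* → 6 states
  pq → 4 states
  (pq)* → 6 states
  (pq)*(pq)* → 12 states
  sq → 4 states
  q|sq → 8 states
  (q|sq)* → 10 states
  (pq)*(pq)*|s|(q|sq)* → 26 states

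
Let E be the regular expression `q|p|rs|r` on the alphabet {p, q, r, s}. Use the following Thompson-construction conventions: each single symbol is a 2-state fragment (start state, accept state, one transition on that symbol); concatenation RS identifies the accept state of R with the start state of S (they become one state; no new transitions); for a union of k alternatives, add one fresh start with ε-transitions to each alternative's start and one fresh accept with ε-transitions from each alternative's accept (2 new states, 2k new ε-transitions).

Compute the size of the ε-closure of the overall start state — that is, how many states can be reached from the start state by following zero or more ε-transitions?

5

Compute the ε-closure size of each fragment's start state recursively; a symbol fragment's start has no outgoing ε-edge, so its closure is just itself (size 1).
  rs → |closure| equals the left operand's closure size = 1 (its accept is not ε-reachable, so the closure stops there)
  q|p|rs|r → new start ε-reaches every alternative's start; none of them accept ε, so the new accept is not reached: |closure| = 1 + 1 + 1 + 1 + 1 = 5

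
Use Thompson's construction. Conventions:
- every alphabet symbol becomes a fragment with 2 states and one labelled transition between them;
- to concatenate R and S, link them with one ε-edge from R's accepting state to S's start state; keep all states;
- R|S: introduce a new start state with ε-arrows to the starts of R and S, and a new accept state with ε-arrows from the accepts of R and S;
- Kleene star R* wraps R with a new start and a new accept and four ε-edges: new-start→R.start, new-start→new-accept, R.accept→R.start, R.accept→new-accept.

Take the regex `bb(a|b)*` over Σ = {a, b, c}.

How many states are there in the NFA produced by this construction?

12

Bottom-up over the parse tree:
Each of the 4 symbol leaves contributes a 2-state fragment.
  a|b : 6 states
  (a|b)* : 8 states
  bb(a|b)* : 12 states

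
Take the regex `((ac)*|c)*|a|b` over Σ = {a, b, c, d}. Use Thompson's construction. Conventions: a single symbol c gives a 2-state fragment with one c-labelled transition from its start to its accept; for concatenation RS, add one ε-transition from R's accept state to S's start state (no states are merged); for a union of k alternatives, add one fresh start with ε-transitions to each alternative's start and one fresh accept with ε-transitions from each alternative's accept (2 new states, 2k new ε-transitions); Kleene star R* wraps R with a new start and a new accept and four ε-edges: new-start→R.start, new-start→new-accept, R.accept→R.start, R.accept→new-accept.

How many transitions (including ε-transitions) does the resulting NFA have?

24

Bottom-up over the parse tree:
Each of the 5 symbol leaves contributes 1 transition (1 symbol, 0 ε).
  ac — 3 transitions (2 symbol, 1 ε)
  (ac)* — 7 transitions (2 symbol, 5 ε)
  (ac)*|c — 12 transitions (3 symbol, 9 ε)
  ((ac)*|c)* — 16 transitions (3 symbol, 13 ε)
  ((ac)*|c)*|a|b — 24 transitions (5 symbol, 19 ε)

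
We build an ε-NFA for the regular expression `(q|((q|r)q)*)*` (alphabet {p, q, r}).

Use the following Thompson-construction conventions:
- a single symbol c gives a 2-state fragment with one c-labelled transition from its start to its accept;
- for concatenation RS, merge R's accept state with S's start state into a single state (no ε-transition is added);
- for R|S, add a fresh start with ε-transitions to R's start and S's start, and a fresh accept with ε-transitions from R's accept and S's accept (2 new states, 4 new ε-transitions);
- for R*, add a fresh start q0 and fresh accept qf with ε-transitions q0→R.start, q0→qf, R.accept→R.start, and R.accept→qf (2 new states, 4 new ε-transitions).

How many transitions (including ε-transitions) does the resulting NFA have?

20

Bottom-up over the parse tree:
Each of the 4 symbol leaves contributes 1 transition (1 symbol, 0 ε).
  q|r → 6 transitions (2 symbol, 4 ε)
  (q|r)q → 7 transitions (3 symbol, 4 ε)
  ((q|r)q)* → 11 transitions (3 symbol, 8 ε)
  q|((q|r)q)* → 16 transitions (4 symbol, 12 ε)
  (q|((q|r)q)*)* → 20 transitions (4 symbol, 16 ε)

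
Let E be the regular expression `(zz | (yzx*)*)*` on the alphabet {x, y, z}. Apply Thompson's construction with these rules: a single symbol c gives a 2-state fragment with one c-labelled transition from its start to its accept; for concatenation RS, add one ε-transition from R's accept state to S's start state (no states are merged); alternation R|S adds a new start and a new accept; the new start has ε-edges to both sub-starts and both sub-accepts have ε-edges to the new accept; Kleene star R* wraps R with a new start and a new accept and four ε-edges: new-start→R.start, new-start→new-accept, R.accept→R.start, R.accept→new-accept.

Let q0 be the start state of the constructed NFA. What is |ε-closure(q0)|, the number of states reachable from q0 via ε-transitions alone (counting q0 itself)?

8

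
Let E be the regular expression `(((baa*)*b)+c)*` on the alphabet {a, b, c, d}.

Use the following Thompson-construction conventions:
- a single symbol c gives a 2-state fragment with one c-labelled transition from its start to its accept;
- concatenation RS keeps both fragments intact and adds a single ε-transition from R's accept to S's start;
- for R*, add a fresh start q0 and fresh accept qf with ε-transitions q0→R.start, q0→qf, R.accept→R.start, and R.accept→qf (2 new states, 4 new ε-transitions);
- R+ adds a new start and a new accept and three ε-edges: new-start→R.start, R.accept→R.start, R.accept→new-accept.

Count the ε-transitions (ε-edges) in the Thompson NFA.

Bottom-up over the parse tree:
Each of the 5 symbol leaves contributes 0 ε-transitions.
  a* : 4 ε-transitions
  baa* : 6 ε-transitions
  (baa*)* : 10 ε-transitions
  (baa*)*b : 11 ε-transitions
  ((baa*)*b)+ : 14 ε-transitions
  ((baa*)*b)+c : 15 ε-transitions
  (((baa*)*b)+c)* : 19 ε-transitions

19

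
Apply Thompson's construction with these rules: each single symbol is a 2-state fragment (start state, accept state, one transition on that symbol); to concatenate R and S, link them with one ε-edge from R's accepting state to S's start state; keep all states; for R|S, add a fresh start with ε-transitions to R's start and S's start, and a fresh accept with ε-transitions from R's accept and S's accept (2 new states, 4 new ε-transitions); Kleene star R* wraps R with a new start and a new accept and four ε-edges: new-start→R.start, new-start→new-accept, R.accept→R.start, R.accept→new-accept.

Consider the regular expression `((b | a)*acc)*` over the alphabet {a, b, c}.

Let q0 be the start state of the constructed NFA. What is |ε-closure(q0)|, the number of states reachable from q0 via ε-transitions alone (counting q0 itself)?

Work bottom-up. For each fragment F, track |ε-closure(F.start)| and whether F's accept lies in that closure (i.e. whether F accepts ε). A single-symbol fragment has closure size 1 and does not accept ε.
  b | a — new start ε-reaches every alternative's start; none of them accept ε, so the new accept is not reached: |closure| = 1 + 1 + 1 = 3
  (b | a)* — |closure| = 1 (new start) + 3 (body) + 1 (new accept) = 5
  (b | a)*acc — |closure| = 5 + 1 = 6 (closure spills across the concat boundary because the left factor accepts ε)
  ((b | a)*acc)* — the star's fresh start ε-reaches both the body's start and the fresh accept: |closure| = 2 + 6 = 8

8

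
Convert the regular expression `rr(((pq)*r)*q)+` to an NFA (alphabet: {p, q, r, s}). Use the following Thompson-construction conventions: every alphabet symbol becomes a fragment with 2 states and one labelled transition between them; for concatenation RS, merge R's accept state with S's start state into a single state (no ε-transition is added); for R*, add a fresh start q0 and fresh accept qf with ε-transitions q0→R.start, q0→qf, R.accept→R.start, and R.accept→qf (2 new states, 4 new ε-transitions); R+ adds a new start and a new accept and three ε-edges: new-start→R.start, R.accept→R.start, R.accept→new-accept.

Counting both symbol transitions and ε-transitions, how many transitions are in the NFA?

17

Per subexpression:
Each of the 6 symbol leaves contributes 1 transition (1 symbol, 0 ε).
  pq — 2 transitions (2 symbol, 0 ε)
  (pq)* — 6 transitions (2 symbol, 4 ε)
  (pq)*r — 7 transitions (3 symbol, 4 ε)
  ((pq)*r)* — 11 transitions (3 symbol, 8 ε)
  ((pq)*r)*q — 12 transitions (4 symbol, 8 ε)
  (((pq)*r)*q)+ — 15 transitions (4 symbol, 11 ε)
  rr(((pq)*r)*q)+ — 17 transitions (6 symbol, 11 ε)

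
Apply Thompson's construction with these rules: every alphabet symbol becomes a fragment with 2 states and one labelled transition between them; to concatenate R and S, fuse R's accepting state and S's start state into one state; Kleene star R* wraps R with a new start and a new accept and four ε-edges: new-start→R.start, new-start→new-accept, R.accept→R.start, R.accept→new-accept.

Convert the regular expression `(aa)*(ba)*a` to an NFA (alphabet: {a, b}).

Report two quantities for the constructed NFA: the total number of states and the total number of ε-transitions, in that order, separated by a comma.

10, 8

Per subexpression:
Each of the 5 symbol leaves contributes 2 states and 0 ε-transitions.
  aa = 3 states, 0 ε-transitions
  (aa)* = 5 states, 4 ε-transitions
  ba = 3 states, 0 ε-transitions
  (ba)* = 5 states, 4 ε-transitions
  (aa)*(ba)*a = 10 states, 8 ε-transitions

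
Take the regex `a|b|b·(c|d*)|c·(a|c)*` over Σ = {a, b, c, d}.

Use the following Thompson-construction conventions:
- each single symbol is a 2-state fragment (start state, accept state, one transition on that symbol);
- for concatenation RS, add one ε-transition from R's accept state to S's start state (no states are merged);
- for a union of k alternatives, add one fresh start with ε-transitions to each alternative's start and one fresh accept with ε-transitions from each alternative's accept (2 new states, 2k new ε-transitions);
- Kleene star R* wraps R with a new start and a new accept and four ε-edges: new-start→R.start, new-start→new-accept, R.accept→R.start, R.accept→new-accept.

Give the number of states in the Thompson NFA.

26

Recursing over subexpressions:
Each of the 8 symbol leaves contributes a 2-state fragment.
  d* = 4 states
  c|d* = 8 states
  b·(c|d*) = 10 states
  a|c = 6 states
  (a|c)* = 8 states
  c·(a|c)* = 10 states
  a|b|b·(c|d*)|c·(a|c)* = 26 states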